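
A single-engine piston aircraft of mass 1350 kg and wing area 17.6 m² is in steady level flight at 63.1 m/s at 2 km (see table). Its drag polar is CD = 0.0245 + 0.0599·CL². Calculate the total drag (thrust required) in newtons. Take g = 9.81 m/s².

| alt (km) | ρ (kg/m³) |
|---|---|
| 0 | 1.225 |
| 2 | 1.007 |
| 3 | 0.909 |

D = 1160 N

At 2 km, from the table: ρ = 1.007 kg/m³.
Weight W = mg = 1350 × 9.81 = 13244 N; in level flight L = W.
Dynamic pressure q = 0.5 × 1.007 × 63.1² = 2005 Pa.
CL = 2W/(ρv²S) = 2×13244/(1.007×63.1²×17.6) = 0.3753.
CD = 0.0245 + 0.0599 × 0.3753² = 0.03294.
D = q·S·CD = 2005 × 17.6 × 0.03294 = 1162 N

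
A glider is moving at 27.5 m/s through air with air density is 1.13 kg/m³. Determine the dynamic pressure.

q = 427 Pa

q = ½ρv² = ½ × 1.13 × 27.5² = 427 Pa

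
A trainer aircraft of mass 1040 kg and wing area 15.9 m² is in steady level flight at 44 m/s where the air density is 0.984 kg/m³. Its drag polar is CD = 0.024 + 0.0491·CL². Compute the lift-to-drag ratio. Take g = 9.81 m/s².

In steady level flight, lift balances weight: W = mg = 1040 × 9.81 = 10202 N.
Dynamic pressure q = 0.5 × 0.984 × 44² = 952.5 Pa.
CL = 2W/(ρv²S) = 2×10202/(0.984×44²×15.9) = 0.6737.
CD = 0.024 + 0.0491 × 0.6737² = 0.04628.
L/D = CL/CD = 0.6737 / 0.04628 = 14.6

L/D = 14.6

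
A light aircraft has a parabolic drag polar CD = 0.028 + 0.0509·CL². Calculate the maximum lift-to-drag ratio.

(L/D)max = 13.2

For CD = CD0 + K·CL², (L/D)max occurs at CL* = √(CD0/K) and equals 1/(2√(K·CD0)).
(L/D)max = 1/(2√(0.0509 × 0.028)) = 1/(2 × 0.03775) = 13.2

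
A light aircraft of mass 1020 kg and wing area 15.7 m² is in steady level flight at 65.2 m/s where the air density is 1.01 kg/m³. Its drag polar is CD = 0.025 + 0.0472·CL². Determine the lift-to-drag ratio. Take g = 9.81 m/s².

Weight W = mg = 1020 × 9.81 = 10006 N; in level flight L = W.
Dynamic pressure q = 0.5 × 1.01 × 65.2² = 2147 Pa.
Required CL = L/(qS) = 10006/(2147·15.7) = 0.2969.
CD = 0.025 + 0.0472 × 0.2969² = 0.02916.
L/D = CL/CD = 0.2969 / 0.02916 = 10.2

L/D = 10.2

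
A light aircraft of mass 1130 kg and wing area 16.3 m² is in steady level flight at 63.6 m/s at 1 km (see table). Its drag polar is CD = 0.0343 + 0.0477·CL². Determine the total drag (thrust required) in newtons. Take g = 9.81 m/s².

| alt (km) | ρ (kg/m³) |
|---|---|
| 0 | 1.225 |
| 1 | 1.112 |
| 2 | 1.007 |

D = 1420 N

At 1 km, from the table: ρ = 1.112 kg/m³.
Level flight ⇒ L = W = m·g = 1130 × 9.81 = 11085 N.
Dynamic pressure q = 0.5 × 1.112 × 63.6² = 2249 Pa.
CL = 2W/(ρv²S) = 2×11085/(1.112×63.6²×16.3) = 0.3024.
CD = 0.0343 + 0.0477 × 0.3024² = 0.03866.
D = q·S·CD = 2249 × 16.3 × 0.03866 = 1417 N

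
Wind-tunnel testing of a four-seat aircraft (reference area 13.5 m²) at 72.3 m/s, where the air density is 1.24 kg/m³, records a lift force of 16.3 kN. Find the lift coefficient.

CL = 0.373

From L = ½ρv²S·CL, rearranging gives CL = 2L/(ρv²S).
CL = 2 × 16300 / (1.24 × 72.3² × 13.5) = 0.373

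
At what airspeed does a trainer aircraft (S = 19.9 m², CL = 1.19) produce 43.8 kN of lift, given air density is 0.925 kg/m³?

v = 63.2 m/s

L = ½ρv²S·CL ⇒ v = √(2L/(ρ·S·CL))
v = √(2 × 43800 / (0.925 × 19.9 × 1.19)) = √3999 = 63.2 m/s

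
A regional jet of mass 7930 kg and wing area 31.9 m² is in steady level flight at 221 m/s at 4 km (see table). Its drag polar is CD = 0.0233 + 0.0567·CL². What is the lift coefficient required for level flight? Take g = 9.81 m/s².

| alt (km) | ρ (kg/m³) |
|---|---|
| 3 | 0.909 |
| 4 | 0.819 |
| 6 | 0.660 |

CL = 0.122

At 4 km, from the table: ρ = 0.819 kg/m³.
Level flight ⇒ L = W = m·g = 7930 × 9.81 = 77793 N.
q = ½ρv² = ½ × 0.819 × 221² = 20000 Pa.
CL = 2W/(ρv²S) = 2×77793/(0.819×221²×31.9) = 0.1219.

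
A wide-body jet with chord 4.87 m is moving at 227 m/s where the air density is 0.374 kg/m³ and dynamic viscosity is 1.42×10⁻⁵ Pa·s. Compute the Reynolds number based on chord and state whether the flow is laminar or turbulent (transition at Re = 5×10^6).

Re = 2.91×10^7 (turbulent)

Re = ρ·v·c/μ = 0.374 × 227 × 4.87 / (1.42×10⁻⁵) = 2.91×10^7
Since 2.91×10^7 > 5×10^6, the flow is turbulent.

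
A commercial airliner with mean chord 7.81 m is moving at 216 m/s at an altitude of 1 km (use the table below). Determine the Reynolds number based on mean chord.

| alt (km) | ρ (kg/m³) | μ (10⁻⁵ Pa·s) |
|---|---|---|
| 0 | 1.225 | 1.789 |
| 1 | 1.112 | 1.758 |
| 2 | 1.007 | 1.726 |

At 1 km, from the table: ρ = 1.112 kg/m³, μ = 1.758×10⁻⁵ Pa·s.
Re = ρ·v·c/μ = 1.112 × 216 × 7.81 / (1.758×10⁻⁵) = 1.07×10^8

Re = 1.07×10^8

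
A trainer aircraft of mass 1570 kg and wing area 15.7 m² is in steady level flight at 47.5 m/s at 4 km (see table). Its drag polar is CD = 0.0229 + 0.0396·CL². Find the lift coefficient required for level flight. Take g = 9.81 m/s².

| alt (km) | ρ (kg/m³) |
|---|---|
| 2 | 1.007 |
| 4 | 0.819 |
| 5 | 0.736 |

CL = 1.06

At 4 km, from the table: ρ = 0.819 kg/m³.
Level flight ⇒ L = W = m·g = 1570 × 9.81 = 15402 N.
Dynamic pressure q = 0.5 × 0.819 × 47.5² = 923.9 Pa.
Required CL = L/(qS) = 15402/(923.9·15.7) = 1.062.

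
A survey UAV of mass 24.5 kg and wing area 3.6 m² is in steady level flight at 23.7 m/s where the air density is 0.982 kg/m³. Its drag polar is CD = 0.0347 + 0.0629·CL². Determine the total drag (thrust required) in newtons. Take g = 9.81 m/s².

Level flight ⇒ L = W = m·g = 24.5 × 9.81 = 240.34 N.
q = ½ρv² = ½ × 0.982 × 23.7² = 275.8 Pa.
Required CL = L/(qS) = 240.34/(275.8·3.6) = 0.2421.
CD = 0.0347 + 0.0629 × 0.2421² = 0.03839.
D = q·S·CD = 275.8 × 3.6 × 0.03839 = 38.11 N

D = 38.1 N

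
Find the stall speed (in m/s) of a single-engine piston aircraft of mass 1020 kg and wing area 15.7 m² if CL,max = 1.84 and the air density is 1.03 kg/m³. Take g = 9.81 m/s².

V_stall = 25.9 m/s

At stall, lift equals weight: L = W = m·g = 1020 × 9.81 = 10010 N.
From L = ½ρV²S·CL,max = W: V_stall = √(2W/(ρSCL,max)) = √(2·10010/(1.03·15.7·1.84))
V_stall = √672.6 = 25.9 m/s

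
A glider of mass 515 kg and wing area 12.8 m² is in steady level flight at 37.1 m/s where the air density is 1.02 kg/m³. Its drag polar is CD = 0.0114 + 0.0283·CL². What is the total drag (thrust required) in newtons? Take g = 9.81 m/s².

D = 183 N

Level flight ⇒ L = W = m·g = 515 × 9.81 = 5052.2 N.
q = ½ρv² = ½ × 1.02 × 37.1² = 702 Pa.
CL = 2W/(ρv²S) = 2×5052.2/(1.02×37.1²×12.8) = 0.5623.
CD = 0.0114 + 0.0283 × 0.5623² = 0.02035.
D = q·S·CD = 702 × 12.8 × 0.02035 = 182.8 N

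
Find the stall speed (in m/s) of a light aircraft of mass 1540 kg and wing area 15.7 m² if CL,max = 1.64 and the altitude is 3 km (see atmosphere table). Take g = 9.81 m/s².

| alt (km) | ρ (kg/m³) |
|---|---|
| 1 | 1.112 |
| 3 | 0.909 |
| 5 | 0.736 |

V_stall = 35.9 m/s

At 3 km, from the table: ρ = 0.909 kg/m³.
Stall occurs when L = W at CL,max. W = mg = 1540 × 9.81 = 15110 N.
From L = ½ρV²S·CL,max = W: V_stall = √(2W/(ρSCL,max)) = √(2·15110/(0.909·15.7·1.64))
V_stall = √1291 = 35.9 m/s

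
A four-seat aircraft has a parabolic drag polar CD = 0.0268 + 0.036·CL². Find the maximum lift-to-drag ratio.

For CD = CD0 + K·CL², (L/D)max occurs at CL* = √(CD0/K) and equals 1/(2√(K·CD0)).
(L/D)max = 1/(2√(0.036 × 0.0268)) = 1/(2 × 0.03106) = 16.1

(L/D)max = 16.1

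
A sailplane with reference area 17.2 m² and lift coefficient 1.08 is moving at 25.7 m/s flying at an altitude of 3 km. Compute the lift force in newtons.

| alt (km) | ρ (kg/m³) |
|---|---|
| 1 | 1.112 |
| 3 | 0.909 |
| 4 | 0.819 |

At 3 km, from the table: ρ = 0.909 kg/m³.
L = ½ρv²S·CL = ½ × 0.909 × 25.7² × 17.2 × 1.08 = 5580 N ≈ 5.58 kN

L = 5580 N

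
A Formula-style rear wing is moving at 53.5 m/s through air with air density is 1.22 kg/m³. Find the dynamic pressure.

q = 1750 Pa

q = ½ρv² = ½ × 1.22 × 53.5² = 1750 Pa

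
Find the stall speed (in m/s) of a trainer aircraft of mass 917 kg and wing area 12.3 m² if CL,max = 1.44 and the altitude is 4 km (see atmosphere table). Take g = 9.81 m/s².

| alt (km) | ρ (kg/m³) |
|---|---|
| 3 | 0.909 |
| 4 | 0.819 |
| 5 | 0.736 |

V_stall = 35.2 m/s

At 4 km, from the table: ρ = 0.819 kg/m³.
Weight W = mg = 917 × 9.81 = 8996 N.
From L = ½ρV²S·CL,max = W: V_stall = √(2W/(ρSCL,max)) = √(2·8996/(0.819·12.3·1.44))
V_stall = √1240 = 35.2 m/s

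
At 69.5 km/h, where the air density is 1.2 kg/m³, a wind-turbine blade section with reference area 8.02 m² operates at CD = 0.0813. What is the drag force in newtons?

D = 146 N

Convert speed: v = 69.5 km/h ÷ 3.6 = 19.31 m/s.
Dynamic pressure q = ½ρv² = ½ × 1.2 × 19.31² = 223.6 Pa.
D = q·S·CD = 223.6 × 8.02 × 0.0813 = 146 N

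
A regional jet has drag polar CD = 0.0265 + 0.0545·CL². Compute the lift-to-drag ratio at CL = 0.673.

CD = 0.0265 + 0.0545 × 0.673² = 0.05118
L/D = CL/CD = 0.673 / 0.05118 = 13.1

L/D = 13.1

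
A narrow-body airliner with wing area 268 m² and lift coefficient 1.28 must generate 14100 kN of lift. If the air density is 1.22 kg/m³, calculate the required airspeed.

L = ½ρv²S·CL ⇒ v = √(2L/(ρ·S·CL))
v = √(2 × 1.41×10^7 / (1.22 × 268 × 1.28)) = √67380 = 260 m/s

v = 260 m/s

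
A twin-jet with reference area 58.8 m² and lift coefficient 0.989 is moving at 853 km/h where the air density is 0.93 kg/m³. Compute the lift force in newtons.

Convert speed: v = 853 km/h ÷ 3.6 = 236.9 m/s.
Dynamic pressure q = ½ρv² = ½ × 0.93 × 236.9² = 26110 Pa.
L = q·S·CL = 26110 × 58.8 × 0.989 = 1.52×10^6 N ≈ 1520 kN

L = 1.52×10^6 N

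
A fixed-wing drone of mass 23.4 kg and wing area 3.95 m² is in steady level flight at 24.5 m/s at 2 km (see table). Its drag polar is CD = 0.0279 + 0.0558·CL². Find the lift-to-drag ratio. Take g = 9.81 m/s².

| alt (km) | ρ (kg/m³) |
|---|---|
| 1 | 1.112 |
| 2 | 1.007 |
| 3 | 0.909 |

L/D = 6.42

At 2 km, from the table: ρ = 1.007 kg/m³.
In steady level flight, lift balances weight: W = mg = 23.4 × 9.81 = 229.55 N.
Dynamic pressure q = 0.5 × 1.007 × 24.5² = 302.2 Pa.
Required CL = L/(qS) = 229.55/(302.2·3.95) = 0.1923.
CD = 0.0279 + 0.0558 × 0.1923² = 0.02996.
L/D = CL/CD = 0.1923 / 0.02996 = 6.42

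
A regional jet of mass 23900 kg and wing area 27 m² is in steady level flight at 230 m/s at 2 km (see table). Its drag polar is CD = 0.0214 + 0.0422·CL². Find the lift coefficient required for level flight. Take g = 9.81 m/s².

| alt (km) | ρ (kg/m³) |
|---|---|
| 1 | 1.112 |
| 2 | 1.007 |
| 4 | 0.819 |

CL = 0.326

At 2 km, from the table: ρ = 1.007 kg/m³.
Weight W = mg = 23900 × 9.81 = 2.3446×10^5 N; in level flight L = W.
Dynamic pressure q = 0.5 × 1.007 × 230² = 26640 Pa.
CL = W/(q·S) = 2.3446×10^5 / (26640 × 27) = 0.326.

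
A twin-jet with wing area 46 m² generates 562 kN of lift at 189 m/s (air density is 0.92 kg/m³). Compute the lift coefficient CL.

CL = 0.744

From L = ½ρv²S·CL, rearranging gives CL = 2L/(ρv²S).
CL = 2 × 5.62×10^5 / (0.92 × 189² × 46) = 0.744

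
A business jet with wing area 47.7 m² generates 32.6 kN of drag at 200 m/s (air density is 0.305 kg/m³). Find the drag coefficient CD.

From D = ½ρv²S·CD, rearranging gives CD = 2D/(ρv²S).
CD = 2 × 32600 / (0.305 × 200² × 47.7) = 0.112

CD = 0.112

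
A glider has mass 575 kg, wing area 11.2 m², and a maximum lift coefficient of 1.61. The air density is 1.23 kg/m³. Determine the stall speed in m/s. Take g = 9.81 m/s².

V_stall = 22.6 m/s

Weight W = mg = 575 × 9.81 = 5641 N.
V_stall = √(2W/(ρ·S·CL,max)) = √(2 × 5641 / (1.23 × 11.2 × 1.61))
V_stall = √508.6 = 22.6 m/s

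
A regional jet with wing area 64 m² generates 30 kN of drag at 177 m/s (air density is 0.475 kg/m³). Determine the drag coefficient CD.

From D = ½ρv²S·CD, rearranging gives CD = 2D/(ρv²S).
CD = 2 × 30000 / (0.475 × 177² × 64) = 0.063

CD = 0.063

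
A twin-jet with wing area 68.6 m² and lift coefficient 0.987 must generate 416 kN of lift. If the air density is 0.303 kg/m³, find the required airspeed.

L = ½ρv²S·CL ⇒ v = √(2L/(ρ·S·CL))
v = √(2 × 4.16×10^5 / (0.303 × 68.6 × 0.987)) = √40550 = 201 m/s

v = 201 m/s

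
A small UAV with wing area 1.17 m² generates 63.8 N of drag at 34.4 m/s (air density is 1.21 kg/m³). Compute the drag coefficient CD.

CD = 0.0762

From D = ½ρv²S·CD, rearranging gives CD = 2D/(ρv²S).
CD = 2 × 63.8 / (1.21 × 34.4² × 1.17) = 0.0762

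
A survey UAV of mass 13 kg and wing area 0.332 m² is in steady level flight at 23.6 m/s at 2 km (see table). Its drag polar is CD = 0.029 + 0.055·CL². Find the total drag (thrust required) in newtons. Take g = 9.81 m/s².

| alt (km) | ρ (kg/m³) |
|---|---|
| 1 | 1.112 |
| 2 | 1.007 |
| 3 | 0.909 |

At 2 km, from the table: ρ = 1.007 kg/m³.
Level flight ⇒ L = W = m·g = 13 × 9.81 = 127.53 N.
q = ½ρv² = ½ × 1.007 × 23.6² = 280.4 Pa.
CL = W/(q·S) = 127.53 / (280.4 × 0.332) = 1.37.
CD = 0.029 + 0.055 × 1.37² = 0.1322.
D = q·S·CD = 280.4 × 0.332 × 0.1322 = 12.31 N

D = 12.3 N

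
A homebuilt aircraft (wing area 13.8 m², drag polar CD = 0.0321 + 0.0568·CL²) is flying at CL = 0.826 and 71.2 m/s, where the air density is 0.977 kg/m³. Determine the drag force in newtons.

D = 2420 N

CD = 0.0321 + 0.0568 × 0.826² = 0.07085
D = ½ρv²S·CD = ½ × 0.977 × 71.2² × 13.8 × 0.07085 = 2420 N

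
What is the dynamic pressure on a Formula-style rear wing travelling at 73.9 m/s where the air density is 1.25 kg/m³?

q = ½ρv² = ½ × 1.25 × 73.9² = 3410 Pa

q = 3410 Pa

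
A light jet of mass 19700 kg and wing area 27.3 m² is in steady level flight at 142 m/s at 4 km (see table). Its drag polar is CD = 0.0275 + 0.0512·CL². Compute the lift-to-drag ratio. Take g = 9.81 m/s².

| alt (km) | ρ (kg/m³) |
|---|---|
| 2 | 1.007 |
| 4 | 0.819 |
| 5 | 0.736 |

At 4 km, from the table: ρ = 0.819 kg/m³.
Level flight ⇒ L = W = m·g = 19700 × 9.81 = 1.9326×10^5 N.
Dynamic pressure q = 0.5 × 0.819 × 142² = 8257 Pa.
CL = W/(q·S) = 1.9326×10^5 / (8257 × 27.3) = 0.8573.
CD = 0.0275 + 0.0512 × 0.8573² = 0.06513.
L/D = CL/CD = 0.8573 / 0.06513 = 13.2

L/D = 13.2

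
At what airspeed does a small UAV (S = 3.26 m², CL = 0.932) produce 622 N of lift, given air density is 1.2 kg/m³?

L = ½ρv²S·CL ⇒ v = √(2L/(ρ·S·CL))
v = √(2 × 622 / (1.2 × 3.26 × 0.932)) = √341.2 = 18.5 m/s

v = 18.5 m/s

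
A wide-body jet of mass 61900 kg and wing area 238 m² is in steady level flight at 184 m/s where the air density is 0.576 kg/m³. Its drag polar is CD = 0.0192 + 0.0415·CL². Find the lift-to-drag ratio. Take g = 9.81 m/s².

Level flight ⇒ L = W = m·g = 61900 × 9.81 = 6.0724×10^5 N.
q = ½ρv² = ½ × 0.576 × 184² = 9751 Pa.
CL = 2W/(ρv²S) = 2×6.0724×10^5/(0.576×184²×238) = 0.2617.
CD = 0.0192 + 0.0415 × 0.2617² = 0.02204.
L/D = CL/CD = 0.2617 / 0.02204 = 11.9

L/D = 11.9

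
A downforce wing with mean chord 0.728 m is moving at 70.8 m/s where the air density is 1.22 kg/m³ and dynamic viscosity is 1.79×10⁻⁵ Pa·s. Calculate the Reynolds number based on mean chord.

Re = 3.51×10^6

Re = ρ·v·c/μ = 1.22 × 70.8 × 0.728 / (1.79×10⁻⁵) = 3.51×10^6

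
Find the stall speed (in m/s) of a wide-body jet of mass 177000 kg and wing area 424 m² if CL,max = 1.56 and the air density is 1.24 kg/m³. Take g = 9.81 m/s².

V_stall = 65.1 m/s

Stall occurs when L = W at CL,max. W = mg = 177000 × 9.81 = 1.736×10^6 N.
V_stall = √(2W/(ρ·S·CL,max)) = √(2 × 1.736×10^6 / (1.24 × 424 × 1.56))
V_stall = √4234 = 65.1 m/s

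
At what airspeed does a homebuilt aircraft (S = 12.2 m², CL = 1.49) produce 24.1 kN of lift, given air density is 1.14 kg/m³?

L = ½ρv²S·CL ⇒ v = √(2L/(ρ·S·CL))
v = √(2 × 24100 / (1.14 × 12.2 × 1.49)) = √2326 = 48.2 m/s

v = 48.2 m/s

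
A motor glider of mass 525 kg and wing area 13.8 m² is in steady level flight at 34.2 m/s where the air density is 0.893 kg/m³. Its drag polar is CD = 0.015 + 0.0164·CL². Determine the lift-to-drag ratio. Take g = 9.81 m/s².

L/D = 30.6

In steady level flight, lift balances weight: W = mg = 525 × 9.81 = 5150.2 N.
q = ½ρv² = ½ × 0.893 × 34.2² = 522.2 Pa.
Required CL = L/(qS) = 5150.2/(522.2·13.8) = 0.7146.
CD = 0.015 + 0.0164 × 0.7146² = 0.02338.
L/D = CL/CD = 0.7146 / 0.02338 = 30.6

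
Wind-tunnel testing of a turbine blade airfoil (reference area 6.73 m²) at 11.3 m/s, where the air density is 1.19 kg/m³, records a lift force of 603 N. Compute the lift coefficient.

CL = 1.18

From L = ½ρv²S·CL, rearranging gives CL = 2L/(ρv²S).
CL = 2 × 603 / (1.19 × 11.3² × 6.73) = 1.18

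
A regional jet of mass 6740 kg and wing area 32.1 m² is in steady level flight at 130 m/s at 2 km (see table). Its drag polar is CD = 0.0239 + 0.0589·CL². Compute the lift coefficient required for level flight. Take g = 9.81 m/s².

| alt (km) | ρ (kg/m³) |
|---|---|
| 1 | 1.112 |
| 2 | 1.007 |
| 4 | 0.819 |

CL = 0.242

At 2 km, from the table: ρ = 1.007 kg/m³.
Level flight ⇒ L = W = m·g = 6740 × 9.81 = 66119 N.
Dynamic pressure q = 0.5 × 1.007 × 130² = 8509 Pa.
CL = W/(q·S) = 66119 / (8509 × 32.1) = 0.2421.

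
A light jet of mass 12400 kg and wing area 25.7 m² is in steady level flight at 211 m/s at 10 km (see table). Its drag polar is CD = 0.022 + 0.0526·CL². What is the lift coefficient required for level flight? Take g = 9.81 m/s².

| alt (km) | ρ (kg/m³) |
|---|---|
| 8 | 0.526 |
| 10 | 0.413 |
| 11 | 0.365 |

At 10 km, from the table: ρ = 0.413 kg/m³.
In steady level flight, lift balances weight: W = mg = 12400 × 9.81 = 1.2164×10^5 N.
q = ½ρv² = ½ × 0.413 × 211² = 9194 Pa.
Required CL = L/(qS) = 1.2164×10^5/(9194·25.7) = 0.5148.

CL = 0.515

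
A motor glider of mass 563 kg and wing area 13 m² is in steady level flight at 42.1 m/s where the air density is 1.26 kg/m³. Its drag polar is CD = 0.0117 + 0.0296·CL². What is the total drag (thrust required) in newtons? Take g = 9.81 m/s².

Weight W = mg = 563 × 9.81 = 5523 N; in level flight L = W.
q = ½ρv² = ½ × 1.26 × 42.1² = 1117 Pa.
Required CL = L/(qS) = 5523/(1117·13) = 0.3805.
CD = 0.0117 + 0.0296 × 0.3805² = 0.01598.
D = q·S·CD = 1117 × 13 × 0.01598 = 232 N

D = 232 N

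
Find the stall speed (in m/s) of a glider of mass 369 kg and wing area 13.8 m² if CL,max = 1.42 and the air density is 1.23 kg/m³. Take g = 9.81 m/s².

Weight W = mg = 369 × 9.81 = 3620 N.
From L = ½ρV²S·CL,max = W: V_stall = √(2W/(ρSCL,max)) = √(2·3620/(1.23·13.8·1.42))
V_stall = √300.4 = 17.3 m/s

V_stall = 17.3 m/s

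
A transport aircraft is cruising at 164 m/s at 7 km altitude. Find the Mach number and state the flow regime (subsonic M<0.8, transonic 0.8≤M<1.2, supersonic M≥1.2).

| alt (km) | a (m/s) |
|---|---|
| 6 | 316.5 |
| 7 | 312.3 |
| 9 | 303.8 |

M = 0.525 (subsonic)

At 7 km, from the table: a = 312.3 m/s.
M = v/a = 164 / 312.3 = 0.525
M = 0.525 → subsonic.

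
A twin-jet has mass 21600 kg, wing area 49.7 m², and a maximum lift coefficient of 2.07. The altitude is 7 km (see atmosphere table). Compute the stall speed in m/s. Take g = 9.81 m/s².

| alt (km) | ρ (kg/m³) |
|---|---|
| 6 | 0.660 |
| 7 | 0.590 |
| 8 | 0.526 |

V_stall = 83.6 m/s

At 7 km, from the table: ρ = 0.590 kg/m³.
Weight W = mg = 21600 × 9.81 = 2.119×10^5 N.
V_stall = √(2W/(ρ·S·CL,max)) = √(2 × 2.119×10^5 / (0.59 × 49.7 × 2.07))
V_stall = √6982 = 83.6 m/s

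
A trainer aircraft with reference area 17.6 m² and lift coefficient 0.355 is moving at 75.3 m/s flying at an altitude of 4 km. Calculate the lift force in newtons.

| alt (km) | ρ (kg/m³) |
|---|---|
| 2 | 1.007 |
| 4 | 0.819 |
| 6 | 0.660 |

At 4 km, from the table: ρ = 0.819 kg/m³.
Dynamic pressure q = ½ρv² = ½ × 0.819 × 75.3² = 2322 Pa.
L = q·S·CL = 2322 × 17.6 × 0.355 = 14500 N ≈ 14.5 kN

L = 14500 N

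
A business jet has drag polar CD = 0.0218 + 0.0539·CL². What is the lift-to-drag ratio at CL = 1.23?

CD = 0.0218 + 0.0539 × 1.23² = 0.1033
L/D = CL/CD = 1.23 / 0.1033 = 11.9

L/D = 11.9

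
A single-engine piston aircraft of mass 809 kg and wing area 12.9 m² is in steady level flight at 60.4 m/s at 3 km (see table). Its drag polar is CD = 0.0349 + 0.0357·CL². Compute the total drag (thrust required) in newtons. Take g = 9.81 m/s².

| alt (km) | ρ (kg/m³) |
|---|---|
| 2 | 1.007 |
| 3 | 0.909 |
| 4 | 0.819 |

At 3 km, from the table: ρ = 0.909 kg/m³.
In steady level flight, lift balances weight: W = mg = 809 × 9.81 = 7936.3 N.
Dynamic pressure q = 0.5 × 0.909 × 60.4² = 1658 Pa.
CL = 2W/(ρv²S) = 2×7936.3/(0.909×60.4²×12.9) = 0.371.
CD = 0.0349 + 0.0357 × 0.371² = 0.03981.
D = q·S·CD = 1658 × 12.9 × 0.03981 = 851.6 N

D = 852 N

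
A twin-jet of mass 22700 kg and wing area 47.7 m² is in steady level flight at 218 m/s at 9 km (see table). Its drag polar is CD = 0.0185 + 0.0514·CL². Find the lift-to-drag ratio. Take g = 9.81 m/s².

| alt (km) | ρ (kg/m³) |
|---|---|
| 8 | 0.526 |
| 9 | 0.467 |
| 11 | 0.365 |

L/D = 15.2

At 9 km, from the table: ρ = 0.467 kg/m³.
In steady level flight, lift balances weight: W = mg = 22700 × 9.81 = 2.2269×10^5 N.
Dynamic pressure q = 0.5 × 0.467 × 218² = 11100 Pa.
Required CL = L/(qS) = 2.2269×10^5/(11100·47.7) = 0.4207.
CD = 0.0185 + 0.0514 × 0.4207² = 0.0276.
L/D = CL/CD = 0.4207 / 0.0276 = 15.2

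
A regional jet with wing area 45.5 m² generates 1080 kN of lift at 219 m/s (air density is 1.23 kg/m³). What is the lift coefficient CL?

From L = ½ρv²S·CL, rearranging gives CL = 2L/(ρv²S).
CL = 2 × 1.08×10^6 / (1.23 × 219² × 45.5) = 0.805

CL = 0.805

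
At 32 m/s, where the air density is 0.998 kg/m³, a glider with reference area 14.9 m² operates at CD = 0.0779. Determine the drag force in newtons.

D = ½ρv²S·CD = ½ × 0.998 × 32² × 14.9 × 0.0779 = 593 N

D = 593 N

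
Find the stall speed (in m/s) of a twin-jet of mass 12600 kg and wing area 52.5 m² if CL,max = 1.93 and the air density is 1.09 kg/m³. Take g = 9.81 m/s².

V_stall = 47.3 m/s

Weight W = mg = 12600 × 9.81 = 1.236×10^5 N.
From L = ½ρV²S·CL,max = W: V_stall = √(2W/(ρSCL,max)) = √(2·1.236×10^5/(1.09·52.5·1.93))
V_stall = √2238 = 47.3 m/s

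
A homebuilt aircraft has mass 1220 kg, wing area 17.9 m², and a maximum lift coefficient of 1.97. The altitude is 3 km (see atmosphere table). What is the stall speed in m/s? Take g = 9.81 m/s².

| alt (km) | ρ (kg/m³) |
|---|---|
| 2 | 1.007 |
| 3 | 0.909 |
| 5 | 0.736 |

V_stall = 27.3 m/s

At 3 km, from the table: ρ = 0.909 kg/m³.
Stall occurs when L = W at CL,max. W = mg = 1220 × 9.81 = 11970 N.
From L = ½ρV²S·CL,max = W: V_stall = √(2W/(ρSCL,max)) = √(2·11970/(0.909·17.9·1.97))
V_stall = √746.8 = 27.3 m/s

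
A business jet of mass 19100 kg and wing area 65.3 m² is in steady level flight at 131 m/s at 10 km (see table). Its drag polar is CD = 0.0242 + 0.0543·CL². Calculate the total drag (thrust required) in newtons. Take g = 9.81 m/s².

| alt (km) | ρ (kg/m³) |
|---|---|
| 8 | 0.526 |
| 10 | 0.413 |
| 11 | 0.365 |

D = 13800 N

At 10 km, from the table: ρ = 0.413 kg/m³.
In steady level flight, lift balances weight: W = mg = 19100 × 9.81 = 1.8737×10^5 N.
q = ½ρv² = ½ × 0.413 × 131² = 3544 Pa.
CL = W/(q·S) = 1.8737×10^5 / (3544 × 65.3) = 0.8097.
CD = 0.0242 + 0.0543 × 0.8097² = 0.0598.
D = q·S·CD = 3544 × 65.3 × 0.0598 = 13840 N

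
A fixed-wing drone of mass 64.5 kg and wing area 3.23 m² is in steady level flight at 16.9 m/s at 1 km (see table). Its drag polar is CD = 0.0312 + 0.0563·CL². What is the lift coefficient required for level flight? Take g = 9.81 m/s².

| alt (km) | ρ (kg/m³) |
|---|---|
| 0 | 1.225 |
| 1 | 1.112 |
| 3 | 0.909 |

At 1 km, from the table: ρ = 1.112 kg/m³.
In steady level flight, lift balances weight: W = mg = 64.5 × 9.81 = 632.75 N.
q = ½ρv² = ½ × 1.112 × 16.9² = 158.8 Pa.
CL = W/(q·S) = 632.75 / (158.8 × 3.23) = 1.234.

CL = 1.23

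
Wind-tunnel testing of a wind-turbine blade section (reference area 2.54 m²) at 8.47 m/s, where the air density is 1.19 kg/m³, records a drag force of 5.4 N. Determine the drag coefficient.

From D = ½ρv²S·CD, rearranging gives CD = 2D/(ρv²S).
CD = 2 × 5.4 / (1.19 × 8.47² × 2.54) = 0.0498

CD = 0.0498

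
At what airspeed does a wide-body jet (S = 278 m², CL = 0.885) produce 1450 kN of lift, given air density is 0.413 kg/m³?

v = 169 m/s

L = ½ρv²S·CL ⇒ v = √(2L/(ρ·S·CL))
v = √(2 × 1.45×10^6 / (0.413 × 278 × 0.885)) = √28540 = 169 m/s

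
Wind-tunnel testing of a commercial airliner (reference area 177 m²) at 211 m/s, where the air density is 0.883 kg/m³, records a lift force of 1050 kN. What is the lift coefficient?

From L = ½ρv²S·CL, rearranging gives CL = 2L/(ρv²S).
CL = 2 × 1.05×10^6 / (0.883 × 211² × 177) = 0.302

CL = 0.302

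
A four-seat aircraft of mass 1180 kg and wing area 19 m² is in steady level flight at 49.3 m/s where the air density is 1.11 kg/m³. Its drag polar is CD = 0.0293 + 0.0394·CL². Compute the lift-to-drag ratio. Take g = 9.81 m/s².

In steady level flight, lift balances weight: W = mg = 1180 × 9.81 = 11576 N.
q = ½ρv² = ½ × 1.11 × 49.3² = 1349 Pa.
CL = 2W/(ρv²S) = 2×11576/(1.11×49.3²×19) = 0.4517.
CD = 0.0293 + 0.0394 × 0.4517² = 0.03734.
L/D = CL/CD = 0.4517 / 0.03734 = 12.1

L/D = 12.1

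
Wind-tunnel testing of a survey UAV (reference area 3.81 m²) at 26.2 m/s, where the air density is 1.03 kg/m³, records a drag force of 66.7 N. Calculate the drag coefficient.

From D = ½ρv²S·CD, rearranging gives CD = 2D/(ρv²S).
CD = 2 × 66.7 / (1.03 × 26.2² × 3.81) = 0.0495

CD = 0.0495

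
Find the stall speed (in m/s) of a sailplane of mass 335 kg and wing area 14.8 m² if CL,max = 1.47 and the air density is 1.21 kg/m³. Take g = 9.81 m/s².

Weight W = mg = 335 × 9.81 = 3286 N.
V_stall = √(2W/(ρ·S·CL,max)) = √(2 × 3286 / (1.21 × 14.8 × 1.47))
V_stall = √249.7 = 15.8 m/s

V_stall = 15.8 m/s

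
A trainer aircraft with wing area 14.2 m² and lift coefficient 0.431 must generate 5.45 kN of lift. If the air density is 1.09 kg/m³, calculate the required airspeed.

L = ½ρv²S·CL ⇒ v = √(2L/(ρ·S·CL))
v = √(2 × 5450 / (1.09 × 14.2 × 0.431)) = √1634 = 40.4 m/s

v = 40.4 m/s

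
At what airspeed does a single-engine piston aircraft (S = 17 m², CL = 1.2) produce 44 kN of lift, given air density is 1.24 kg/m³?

v = 59 m/s

L = ½ρv²S·CL ⇒ v = √(2L/(ρ·S·CL))
v = √(2 × 44000 / (1.24 × 17 × 1.2)) = √3479 = 59 m/s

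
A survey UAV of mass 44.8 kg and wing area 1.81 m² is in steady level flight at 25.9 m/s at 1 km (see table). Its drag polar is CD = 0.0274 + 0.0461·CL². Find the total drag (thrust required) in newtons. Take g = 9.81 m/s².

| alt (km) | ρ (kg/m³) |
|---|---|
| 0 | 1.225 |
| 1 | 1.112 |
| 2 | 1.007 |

D = 31.7 N

At 1 km, from the table: ρ = 1.112 kg/m³.
Weight W = mg = 44.8 × 9.81 = 439.49 N; in level flight L = W.
Dynamic pressure q = 0.5 × 1.112 × 25.9² = 373 Pa.
Required CL = L/(qS) = 439.49/(373·1.81) = 0.651.
CD = 0.0274 + 0.0461 × 0.651² = 0.04694.
D = q·S·CD = 373 × 1.81 × 0.04694 = 31.69 N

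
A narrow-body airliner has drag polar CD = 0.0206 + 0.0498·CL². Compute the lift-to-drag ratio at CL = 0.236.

L/D = 10.1

CD = 0.0206 + 0.0498 × 0.236² = 0.02337
L/D = CL/CD = 0.236 / 0.02337 = 10.1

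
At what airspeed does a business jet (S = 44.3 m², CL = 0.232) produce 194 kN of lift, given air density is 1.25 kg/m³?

L = ½ρv²S·CL ⇒ v = √(2L/(ρ·S·CL))
v = √(2 × 1.94×10^5 / (1.25 × 44.3 × 0.232)) = √30200 = 174 m/s

v = 174 m/s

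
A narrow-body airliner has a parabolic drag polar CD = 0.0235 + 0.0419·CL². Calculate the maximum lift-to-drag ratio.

For CD = CD0 + K·CL², (L/D)max occurs at CL* = √(CD0/K) and equals 1/(2√(K·CD0)).
(L/D)max = 1/(2√(0.0419 × 0.0235)) = 1/(2 × 0.03138) = 15.9

(L/D)max = 15.9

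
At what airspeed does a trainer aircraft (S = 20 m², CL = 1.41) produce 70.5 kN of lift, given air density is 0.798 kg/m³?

v = 79.2 m/s

L = ½ρv²S·CL ⇒ v = √(2L/(ρ·S·CL))
v = √(2 × 70500 / (0.798 × 20 × 1.41)) = √6266 = 79.2 m/s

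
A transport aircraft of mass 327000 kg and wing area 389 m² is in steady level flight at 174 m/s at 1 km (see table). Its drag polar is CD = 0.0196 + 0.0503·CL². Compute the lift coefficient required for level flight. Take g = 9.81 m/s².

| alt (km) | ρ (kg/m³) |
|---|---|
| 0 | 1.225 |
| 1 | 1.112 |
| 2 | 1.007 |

CL = 0.49

At 1 km, from the table: ρ = 1.112 kg/m³.
In steady level flight, lift balances weight: W = mg = 327000 × 9.81 = 3.2079×10^6 N.
q = ½ρv² = ½ × 1.112 × 174² = 16830 Pa.
CL = W/(q·S) = 3.2079×10^6 / (16830 × 389) = 0.4899.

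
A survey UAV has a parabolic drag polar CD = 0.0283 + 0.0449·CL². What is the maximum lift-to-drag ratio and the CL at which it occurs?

(L/D)max = 14, at CL = 0.794

For CD = CD0 + K·CL², (L/D)max occurs at CL* = √(CD0/K) and equals 1/(2√(K·CD0)).
(L/D)max = 1/(2√(0.0449 × 0.0283)) = 1/(2 × 0.03565) = 14
CL* = √(0.0283/0.0449) = 0.794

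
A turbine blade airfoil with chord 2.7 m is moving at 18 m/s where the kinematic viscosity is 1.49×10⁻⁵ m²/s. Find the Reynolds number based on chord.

Re = v·c/ν = 18 × 2.7 / (1.49×10⁻⁵) = 3.26×10^6

Re = 3.26×10^6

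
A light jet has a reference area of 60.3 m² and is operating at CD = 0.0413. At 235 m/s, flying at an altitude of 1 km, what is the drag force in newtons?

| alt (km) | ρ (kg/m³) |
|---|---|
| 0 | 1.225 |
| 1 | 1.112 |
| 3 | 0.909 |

At 1 km, from the table: ρ = 1.112 kg/m³.
D = ½ρv²S·CD = ½ × 1.112 × 235² × 60.3 × 0.0413 = 76500 N ≈ 76.5 kN

D = 76500 N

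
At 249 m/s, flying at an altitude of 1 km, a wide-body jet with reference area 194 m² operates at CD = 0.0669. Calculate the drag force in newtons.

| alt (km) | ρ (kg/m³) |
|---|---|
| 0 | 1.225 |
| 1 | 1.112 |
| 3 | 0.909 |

At 1 km, from the table: ρ = 1.112 kg/m³.
Dynamic pressure q = ½ρv² = ½ × 1.112 × 249² = 34470 Pa.
D = q·S·CD = 34470 × 194 × 0.0669 = 4.47×10^5 N ≈ 447 kN

D = 4.47×10^5 N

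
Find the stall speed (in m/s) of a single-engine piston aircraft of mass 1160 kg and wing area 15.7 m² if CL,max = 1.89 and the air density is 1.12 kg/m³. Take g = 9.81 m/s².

Weight W = mg = 1160 × 9.81 = 11380 N.
V_stall = √(2W/(ρ·S·CL,max)) = √(2 × 11380 / (1.12 × 15.7 × 1.89))
V_stall = √684.8 = 26.2 m/s

V_stall = 26.2 m/s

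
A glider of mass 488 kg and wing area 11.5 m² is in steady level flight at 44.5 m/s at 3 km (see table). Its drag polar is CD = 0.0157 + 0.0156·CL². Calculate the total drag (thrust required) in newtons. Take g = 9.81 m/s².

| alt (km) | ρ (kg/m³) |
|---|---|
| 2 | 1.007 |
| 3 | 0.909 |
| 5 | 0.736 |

D = 197 N

At 3 km, from the table: ρ = 0.909 kg/m³.
Weight W = mg = 488 × 9.81 = 4787.3 N; in level flight L = W.
Dynamic pressure q = 0.5 × 0.909 × 44.5² = 900 Pa.
Required CL = L/(qS) = 4787.3/(900·11.5) = 0.4625.
CD = 0.0157 + 0.0156 × 0.4625² = 0.01904.
D = q·S·CD = 900 × 11.5 × 0.01904 = 197 N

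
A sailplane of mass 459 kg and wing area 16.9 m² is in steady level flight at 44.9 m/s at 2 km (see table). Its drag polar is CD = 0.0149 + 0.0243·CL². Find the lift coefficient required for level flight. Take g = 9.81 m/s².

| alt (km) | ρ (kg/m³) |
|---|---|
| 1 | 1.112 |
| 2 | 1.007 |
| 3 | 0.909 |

At 2 km, from the table: ρ = 1.007 kg/m³.
In steady level flight, lift balances weight: W = mg = 459 × 9.81 = 4502.8 N.
Dynamic pressure q = 0.5 × 1.007 × 44.9² = 1015 Pa.
CL = W/(q·S) = 4502.8 / (1015 × 16.9) = 0.2625.

CL = 0.262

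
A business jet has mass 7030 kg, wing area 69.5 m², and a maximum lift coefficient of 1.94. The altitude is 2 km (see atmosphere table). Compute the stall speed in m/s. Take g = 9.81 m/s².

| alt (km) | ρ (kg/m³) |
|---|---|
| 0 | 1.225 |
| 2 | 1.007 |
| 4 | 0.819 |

At 2 km, from the table: ρ = 1.007 kg/m³.
Stall occurs when L = W at CL,max. W = mg = 7030 × 9.81 = 68960 N.
V_stall = √(2W/(ρ·S·CL,max)) = √(2 × 68960 / (1.007 × 69.5 × 1.94))
V_stall = √1016 = 31.9 m/s

V_stall = 31.9 m/s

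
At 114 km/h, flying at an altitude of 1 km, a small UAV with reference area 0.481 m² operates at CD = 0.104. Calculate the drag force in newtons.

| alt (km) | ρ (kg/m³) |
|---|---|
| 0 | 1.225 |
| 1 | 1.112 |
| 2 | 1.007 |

D = 27.9 N

At 1 km, from the table: ρ = 1.112 kg/m³.
Convert speed: v = 114 km/h ÷ 3.6 = 31.67 m/s.
D = ½ρv²S·CD = ½ × 1.112 × 31.67² × 0.481 × 0.104 = 27.9 N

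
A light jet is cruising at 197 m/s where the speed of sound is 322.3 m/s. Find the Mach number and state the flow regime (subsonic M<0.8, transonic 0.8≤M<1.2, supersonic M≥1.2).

M = v/a = 197 / 322.3 = 0.611
M = 0.611 → subsonic.

M = 0.611 (subsonic)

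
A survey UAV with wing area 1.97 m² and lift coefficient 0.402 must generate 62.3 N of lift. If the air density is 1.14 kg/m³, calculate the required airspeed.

v = 11.7 m/s

L = ½ρv²S·CL ⇒ v = √(2L/(ρ·S·CL))
v = √(2 × 62.3 / (1.14 × 1.97 × 0.402)) = √138 = 11.7 m/s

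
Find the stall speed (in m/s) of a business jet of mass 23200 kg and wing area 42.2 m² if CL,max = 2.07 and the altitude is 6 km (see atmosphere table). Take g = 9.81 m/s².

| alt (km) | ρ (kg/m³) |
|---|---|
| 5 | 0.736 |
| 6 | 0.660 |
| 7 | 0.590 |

At 6 km, from the table: ρ = 0.660 kg/m³.
Weight W = mg = 23200 × 9.81 = 2.276×10^5 N.
From L = ½ρV²S·CL,max = W: V_stall = √(2W/(ρSCL,max)) = √(2·2.276×10^5/(0.66·42.2·2.07))
V_stall = √7895 = 88.9 m/s

V_stall = 88.9 m/s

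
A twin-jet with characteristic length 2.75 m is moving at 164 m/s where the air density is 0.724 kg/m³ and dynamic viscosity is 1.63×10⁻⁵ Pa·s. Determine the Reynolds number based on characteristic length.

Re = 2×10^7

Re = ρ·v·c/μ = 0.724 × 164 × 2.75 / (1.63×10⁻⁵) = 2×10^7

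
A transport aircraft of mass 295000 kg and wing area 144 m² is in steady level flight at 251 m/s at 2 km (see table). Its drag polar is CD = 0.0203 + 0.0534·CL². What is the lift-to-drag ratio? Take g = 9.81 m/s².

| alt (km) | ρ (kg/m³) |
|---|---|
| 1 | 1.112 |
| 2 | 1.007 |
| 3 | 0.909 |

At 2 km, from the table: ρ = 1.007 kg/m³.
Level flight ⇒ L = W = m·g = 295000 × 9.81 = 2.894×10^6 N.
q = ½ρv² = ½ × 1.007 × 251² = 31720 Pa.
CL = W/(q·S) = 2.894×10^6 / (31720 × 144) = 0.6336.
CD = 0.0203 + 0.0534 × 0.6336² = 0.04173.
L/D = CL/CD = 0.6336 / 0.04173 = 15.2

L/D = 15.2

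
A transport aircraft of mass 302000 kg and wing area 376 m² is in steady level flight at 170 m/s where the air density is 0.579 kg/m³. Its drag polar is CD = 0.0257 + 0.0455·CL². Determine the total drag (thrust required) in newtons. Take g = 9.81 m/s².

D = 2.08×10^5 N

Level flight ⇒ L = W = m·g = 302000 × 9.81 = 2.9626×10^6 N.
Dynamic pressure q = 0.5 × 0.579 × 170² = 8367 Pa.
Required CL = L/(qS) = 2.9626×10^6/(8367·376) = 0.9418.
CD = 0.0257 + 0.0455 × 0.9418² = 0.06605.
D = q·S·CD = 8367 × 376 × 0.06605 = 2.078×10^5 N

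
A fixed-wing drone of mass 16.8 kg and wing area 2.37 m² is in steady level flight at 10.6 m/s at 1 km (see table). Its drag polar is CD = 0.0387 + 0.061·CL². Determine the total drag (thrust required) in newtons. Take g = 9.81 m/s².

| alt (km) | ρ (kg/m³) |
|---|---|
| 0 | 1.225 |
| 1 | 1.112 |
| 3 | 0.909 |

D = 16.9 N

At 1 km, from the table: ρ = 1.112 kg/m³.
Weight W = mg = 16.8 × 9.81 = 164.81 N; in level flight L = W.
q = ½ρv² = ½ × 1.112 × 10.6² = 62.47 Pa.
CL = 2W/(ρv²S) = 2×164.81/(1.112×10.6²×2.37) = 1.113.
CD = 0.0387 + 0.061 × 1.113² = 0.1143.
D = q·S·CD = 62.47 × 2.37 × 0.1143 = 16.92 N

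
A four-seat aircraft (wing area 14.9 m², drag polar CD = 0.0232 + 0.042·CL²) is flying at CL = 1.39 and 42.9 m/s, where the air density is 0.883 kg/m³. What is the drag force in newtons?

CD = 0.0232 + 0.042 × 1.39² = 0.1043
D = ½ρv²S·CD = ½ × 0.883 × 42.9² × 14.9 × 0.1043 = 1260 N

D = 1260 N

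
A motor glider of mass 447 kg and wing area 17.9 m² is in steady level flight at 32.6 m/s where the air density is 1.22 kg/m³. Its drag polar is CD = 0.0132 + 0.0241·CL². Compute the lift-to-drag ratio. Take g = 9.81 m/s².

L/D = 22.7

Level flight ⇒ L = W = m·g = 447 × 9.81 = 4385.1 N.
Dynamic pressure q = 0.5 × 1.22 × 32.6² = 648.3 Pa.
Required CL = L/(qS) = 4385.1/(648.3·17.9) = 0.3779.
CD = 0.0132 + 0.0241 × 0.3779² = 0.01664.
L/D = CL/CD = 0.3779 / 0.01664 = 22.7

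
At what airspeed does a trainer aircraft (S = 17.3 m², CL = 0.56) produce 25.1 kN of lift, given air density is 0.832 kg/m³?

v = 78.9 m/s

L = ½ρv²S·CL ⇒ v = √(2L/(ρ·S·CL))
v = √(2 × 25100 / (0.832 × 17.3 × 0.56)) = √6228 = 78.9 m/s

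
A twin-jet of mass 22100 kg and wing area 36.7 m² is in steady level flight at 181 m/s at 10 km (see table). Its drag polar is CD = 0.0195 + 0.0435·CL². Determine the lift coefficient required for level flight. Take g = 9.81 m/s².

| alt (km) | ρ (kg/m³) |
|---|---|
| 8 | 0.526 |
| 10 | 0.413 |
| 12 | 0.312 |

CL = 0.873

At 10 km, from the table: ρ = 0.413 kg/m³.
Weight W = mg = 22100 × 9.81 = 2.168×10^5 N; in level flight L = W.
Dynamic pressure q = 0.5 × 0.413 × 181² = 6765 Pa.
CL = 2W/(ρv²S) = 2×2.168×10^5/(0.413×181²×36.7) = 0.8732.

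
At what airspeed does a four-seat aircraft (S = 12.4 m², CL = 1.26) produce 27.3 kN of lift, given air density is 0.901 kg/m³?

L = ½ρv²S·CL ⇒ v = √(2L/(ρ·S·CL))
v = √(2 × 27300 / (0.901 × 12.4 × 1.26)) = √3879 = 62.3 m/s

v = 62.3 m/s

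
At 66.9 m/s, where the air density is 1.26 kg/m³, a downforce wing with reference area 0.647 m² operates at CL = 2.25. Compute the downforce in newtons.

Dynamic pressure q = ½ρv² = ½ × 1.26 × 66.9² = 2820 Pa.
L = q·S·CL = 2820 × 0.647 × 2.25 = 4100 N

L = 4100 N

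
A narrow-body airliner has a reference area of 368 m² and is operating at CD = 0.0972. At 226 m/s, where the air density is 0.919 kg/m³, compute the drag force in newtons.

D = ½ρv²S·CD = ½ × 0.919 × 226² × 368 × 0.0972 = 8.39×10^5 N ≈ 839 kN

D = 8.39×10^5 N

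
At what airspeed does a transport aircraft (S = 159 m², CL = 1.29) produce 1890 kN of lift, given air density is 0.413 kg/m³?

v = 211 m/s

L = ½ρv²S·CL ⇒ v = √(2L/(ρ·S·CL))
v = √(2 × 1.89×10^6 / (0.413 × 159 × 1.29)) = √44620 = 211 m/s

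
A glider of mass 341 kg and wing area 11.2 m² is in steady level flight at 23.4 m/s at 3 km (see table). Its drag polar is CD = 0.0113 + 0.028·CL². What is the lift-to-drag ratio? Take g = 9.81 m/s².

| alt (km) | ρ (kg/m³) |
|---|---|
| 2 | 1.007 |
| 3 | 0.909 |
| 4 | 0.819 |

At 3 km, from the table: ρ = 0.909 kg/m³.
Weight W = mg = 341 × 9.81 = 3345.2 N; in level flight L = W.
Dynamic pressure q = 0.5 × 0.909 × 23.4² = 248.9 Pa.
Required CL = L/(qS) = 3345.2/(248.9·11.2) = 1.2.
CD = 0.0113 + 0.028 × 1.2² = 0.05163.
L/D = CL/CD = 1.2 / 0.05163 = 23.2

L/D = 23.2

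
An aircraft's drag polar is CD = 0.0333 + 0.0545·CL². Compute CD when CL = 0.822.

CD = 0.0701

CD = 0.0333 + 0.0545 × 0.822² = 0.0333 + 0.03682 = 0.0701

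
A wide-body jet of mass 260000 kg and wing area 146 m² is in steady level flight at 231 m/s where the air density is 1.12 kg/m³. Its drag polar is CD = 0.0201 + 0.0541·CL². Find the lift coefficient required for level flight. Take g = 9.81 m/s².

CL = 0.585

Level flight ⇒ L = W = m·g = 260000 × 9.81 = 2.5506×10^6 N.
q = ½ρv² = ½ × 1.12 × 231² = 29880 Pa.
Required CL = L/(qS) = 2.5506×10^6/(29880·146) = 0.5846.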